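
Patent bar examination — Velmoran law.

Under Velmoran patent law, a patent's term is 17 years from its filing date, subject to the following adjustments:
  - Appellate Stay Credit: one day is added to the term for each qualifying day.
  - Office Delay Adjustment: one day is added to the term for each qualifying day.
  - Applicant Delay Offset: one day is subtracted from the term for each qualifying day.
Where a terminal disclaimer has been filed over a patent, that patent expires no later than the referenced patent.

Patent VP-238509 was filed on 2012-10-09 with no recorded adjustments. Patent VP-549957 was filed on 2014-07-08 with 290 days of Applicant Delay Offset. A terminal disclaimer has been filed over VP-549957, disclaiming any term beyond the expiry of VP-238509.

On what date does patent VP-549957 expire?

October 9, 2029

Natural term of VP-549957:
  Base: filing + 17 years → 8 July 2031.
  Applicant Delay Offset: −290 days → 21 September 2030.
Expiry of referenced patent VP-238509:
  Base: filing + 17 years → 9 October 2029.
Terminal disclaimer: VP-549957 expires on the earlier of 21 September 2030 and 9 October 2029.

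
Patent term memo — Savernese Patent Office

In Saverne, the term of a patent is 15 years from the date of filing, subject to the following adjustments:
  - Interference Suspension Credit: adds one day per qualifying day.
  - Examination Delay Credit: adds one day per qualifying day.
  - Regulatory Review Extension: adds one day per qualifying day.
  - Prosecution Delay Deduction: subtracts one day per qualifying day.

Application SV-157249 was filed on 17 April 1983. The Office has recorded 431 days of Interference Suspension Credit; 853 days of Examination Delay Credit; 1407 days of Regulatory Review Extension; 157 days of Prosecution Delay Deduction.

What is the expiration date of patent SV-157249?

Base term: filing date + 15 years → 17 April 1998.
Interference Suspension Credit: +431 days → 22 June 1999.
Examination Delay Credit: +853 days → 22 October 2001.
Regulatory Review Extension: +1407 days → 29 August 2005.
Prosecution Delay Deduction: −157 days → 25 March 2005.

March 25, 2005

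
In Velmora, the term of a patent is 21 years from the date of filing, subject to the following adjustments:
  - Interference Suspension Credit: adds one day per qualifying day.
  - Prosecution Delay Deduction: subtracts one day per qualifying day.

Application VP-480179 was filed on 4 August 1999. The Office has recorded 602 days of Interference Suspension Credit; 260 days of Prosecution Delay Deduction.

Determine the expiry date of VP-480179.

Base term: filing date + 21 years → 4 August 2020.
Interference Suspension Credit: +602 days → 29 March 2022.
Prosecution Delay Deduction: −260 days → 12 July 2021.

July 12, 2021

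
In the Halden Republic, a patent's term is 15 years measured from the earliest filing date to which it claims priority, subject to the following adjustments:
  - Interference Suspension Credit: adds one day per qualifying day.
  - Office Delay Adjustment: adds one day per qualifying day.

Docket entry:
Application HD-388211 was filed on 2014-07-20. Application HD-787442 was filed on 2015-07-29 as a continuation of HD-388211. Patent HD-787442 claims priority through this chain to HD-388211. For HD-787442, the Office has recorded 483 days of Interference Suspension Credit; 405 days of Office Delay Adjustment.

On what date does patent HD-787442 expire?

Earliest priority filing: 20 July 2014.
Base term: 20 July 2014 + 15 years → 20 July 2029.
Interference Suspension Credit: +483 days → 15 November 2030.
Office Delay Adjustment: +405 days → 25 December 2031.

December 25, 2031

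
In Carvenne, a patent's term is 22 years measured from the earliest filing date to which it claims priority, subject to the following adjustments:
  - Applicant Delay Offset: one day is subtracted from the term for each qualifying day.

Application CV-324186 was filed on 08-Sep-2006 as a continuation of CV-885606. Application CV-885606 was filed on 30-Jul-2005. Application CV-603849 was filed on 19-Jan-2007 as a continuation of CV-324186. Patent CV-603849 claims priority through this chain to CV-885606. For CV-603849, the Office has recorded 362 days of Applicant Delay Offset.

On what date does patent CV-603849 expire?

August 2, 2026

Earliest priority filing: 30 July 2005.
Base term: 30 July 2005 + 22 years → 30 July 2027.
Applicant Delay Offset: −362 days → 2 August 2026.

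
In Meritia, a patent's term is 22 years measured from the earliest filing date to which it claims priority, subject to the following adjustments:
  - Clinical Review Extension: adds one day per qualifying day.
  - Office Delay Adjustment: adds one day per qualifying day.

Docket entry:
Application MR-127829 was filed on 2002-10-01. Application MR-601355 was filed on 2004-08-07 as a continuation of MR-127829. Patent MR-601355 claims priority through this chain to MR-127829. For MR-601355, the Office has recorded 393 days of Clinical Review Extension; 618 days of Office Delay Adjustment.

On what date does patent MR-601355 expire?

July 9, 2027

Earliest priority filing: 1 October 2002.
Base term: 1 October 2002 + 22 years → 1 October 2024.
Clinical Review Extension: +393 days → 29 October 2025.
Office Delay Adjustment: +618 days → 9 July 2027.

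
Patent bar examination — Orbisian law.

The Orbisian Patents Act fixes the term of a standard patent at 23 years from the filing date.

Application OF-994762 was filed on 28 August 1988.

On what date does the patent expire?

2011-08-28

Filing date + 23 years → 28 August 2011.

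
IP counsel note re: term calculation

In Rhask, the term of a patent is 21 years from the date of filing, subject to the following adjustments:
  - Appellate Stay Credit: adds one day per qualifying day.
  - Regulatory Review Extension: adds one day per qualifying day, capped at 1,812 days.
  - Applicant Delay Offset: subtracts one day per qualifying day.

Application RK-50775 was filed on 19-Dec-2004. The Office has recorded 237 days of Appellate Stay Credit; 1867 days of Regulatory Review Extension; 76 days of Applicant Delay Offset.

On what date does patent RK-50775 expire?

Base term: filing date + 21 years → 19 December 2025.
Appellate Stay Credit: +237 days → 13 August 2026.
Regulatory Review Extension: 1867 days claimed exceeds the 1812-day cap, so +1812 days → 30 July 2031.
Applicant Delay Offset: −76 days → 15 May 2031.

May 15, 2031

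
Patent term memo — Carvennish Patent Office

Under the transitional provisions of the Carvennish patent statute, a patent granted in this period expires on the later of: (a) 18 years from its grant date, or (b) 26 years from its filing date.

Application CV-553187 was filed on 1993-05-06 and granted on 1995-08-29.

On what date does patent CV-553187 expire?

2019-05-06

(a) grant + 18 years → 29 August 2013.
(b) filing + 26 years → 6 May 2019.
Later of the two: 6 May 2019.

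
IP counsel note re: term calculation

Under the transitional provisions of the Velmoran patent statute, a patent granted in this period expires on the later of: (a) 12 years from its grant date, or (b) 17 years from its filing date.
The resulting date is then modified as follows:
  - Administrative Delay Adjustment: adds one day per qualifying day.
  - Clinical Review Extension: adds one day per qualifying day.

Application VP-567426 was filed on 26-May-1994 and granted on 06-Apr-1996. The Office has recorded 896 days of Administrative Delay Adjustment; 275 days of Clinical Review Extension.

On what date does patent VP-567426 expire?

2014-08-09

(a) grant + 12 years → 6 April 2008.
(b) filing + 17 years → 26 May 2011.
Later of the two: 26 May 2011.
Administrative Delay Adjustment: +896 days → 7 November 2013.
Clinical Review Extension: +275 days → 9 August 2014.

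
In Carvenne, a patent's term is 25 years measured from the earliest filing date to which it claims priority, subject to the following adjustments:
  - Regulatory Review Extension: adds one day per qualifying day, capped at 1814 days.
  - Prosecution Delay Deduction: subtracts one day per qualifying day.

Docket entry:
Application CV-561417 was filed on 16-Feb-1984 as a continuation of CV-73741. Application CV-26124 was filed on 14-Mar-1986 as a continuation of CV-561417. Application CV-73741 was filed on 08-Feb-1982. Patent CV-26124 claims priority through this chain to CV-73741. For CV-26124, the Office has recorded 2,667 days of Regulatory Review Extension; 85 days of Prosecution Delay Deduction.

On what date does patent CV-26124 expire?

2011-11-03

Earliest priority filing: 8 February 1982.
Base term: 8 February 1982 + 25 years → 8 February 2007.
Regulatory Review Extension: 2667 days claimed exceeds the 1814-day cap, so +1814 days → 27 January 2012.
Prosecution Delay Deduction: −85 days → 3 November 2011.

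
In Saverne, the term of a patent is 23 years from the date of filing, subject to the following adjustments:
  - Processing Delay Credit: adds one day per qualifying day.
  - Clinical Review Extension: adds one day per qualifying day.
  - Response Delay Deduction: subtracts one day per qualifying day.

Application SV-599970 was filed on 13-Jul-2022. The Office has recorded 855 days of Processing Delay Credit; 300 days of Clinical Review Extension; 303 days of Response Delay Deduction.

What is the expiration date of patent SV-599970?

Base term: filing date + 23 years → 13 July 2045.
Processing Delay Credit: +855 days → 15 November 2047.
Clinical Review Extension: +300 days → 10 September 2048.
Response Delay Deduction: −303 days → 12 November 2047.

2047-11-12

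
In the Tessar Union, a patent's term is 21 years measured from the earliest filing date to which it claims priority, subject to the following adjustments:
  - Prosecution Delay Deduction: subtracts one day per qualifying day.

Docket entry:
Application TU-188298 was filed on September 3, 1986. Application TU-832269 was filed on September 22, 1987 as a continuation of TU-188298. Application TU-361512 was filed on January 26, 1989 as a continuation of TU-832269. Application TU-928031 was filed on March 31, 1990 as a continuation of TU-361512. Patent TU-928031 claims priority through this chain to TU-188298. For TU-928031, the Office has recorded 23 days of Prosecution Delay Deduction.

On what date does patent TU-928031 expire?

Earliest priority filing: 3 September 1986.
Base term: 3 September 1986 + 21 years → 3 September 2007.
Prosecution Delay Deduction: −23 days → 11 August 2007.

August 11, 2007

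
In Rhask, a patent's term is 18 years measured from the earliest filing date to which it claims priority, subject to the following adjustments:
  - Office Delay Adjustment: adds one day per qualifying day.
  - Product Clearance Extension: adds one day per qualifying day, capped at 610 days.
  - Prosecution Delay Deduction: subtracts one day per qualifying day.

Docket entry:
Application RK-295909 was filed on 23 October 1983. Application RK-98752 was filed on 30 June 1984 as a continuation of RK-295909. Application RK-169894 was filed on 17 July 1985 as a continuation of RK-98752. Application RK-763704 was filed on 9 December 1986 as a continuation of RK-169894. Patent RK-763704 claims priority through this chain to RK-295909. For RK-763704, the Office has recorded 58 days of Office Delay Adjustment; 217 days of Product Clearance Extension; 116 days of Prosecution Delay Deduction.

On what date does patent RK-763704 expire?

Earliest priority filing: 23 October 1983.
Base term: 23 October 1983 + 18 years → 23 October 2001.
Office Delay Adjustment: +58 days → 20 December 2001.
Product Clearance Extension: 217 days (within the 610-day cap) → +217 days → 25 July 2002.
Prosecution Delay Deduction: −116 days → 31 March 2002.

March 31, 2002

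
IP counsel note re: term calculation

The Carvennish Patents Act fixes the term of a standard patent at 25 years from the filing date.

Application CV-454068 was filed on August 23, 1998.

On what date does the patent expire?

Filing date + 25 years → 23 August 2023.

2023-08-23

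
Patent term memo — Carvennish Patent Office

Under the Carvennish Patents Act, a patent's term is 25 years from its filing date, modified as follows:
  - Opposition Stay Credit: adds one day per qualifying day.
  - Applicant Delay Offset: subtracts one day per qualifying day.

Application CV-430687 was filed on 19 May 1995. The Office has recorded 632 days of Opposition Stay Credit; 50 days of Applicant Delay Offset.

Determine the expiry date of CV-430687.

2021-12-22

Base term: filing date + 25 years → 19 May 2020.
Opposition Stay Credit: +632 days → 10 February 2022.
Applicant Delay Offset: −50 days → 22 December 2021.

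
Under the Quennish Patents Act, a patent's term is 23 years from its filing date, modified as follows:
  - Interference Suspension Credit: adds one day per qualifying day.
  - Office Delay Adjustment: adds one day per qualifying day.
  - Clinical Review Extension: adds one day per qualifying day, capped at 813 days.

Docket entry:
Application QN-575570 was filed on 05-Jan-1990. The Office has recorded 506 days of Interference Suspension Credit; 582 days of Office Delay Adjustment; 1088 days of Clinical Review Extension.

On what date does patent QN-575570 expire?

Base term: filing date + 23 years → 5 January 2013.
Interference Suspension Credit: +506 days → 26 May 2014.
Office Delay Adjustment: +582 days → 29 December 2015.
Clinical Review Extension: 1088 days claimed exceeds the 813-day cap, so +813 days → 21 March 2018.

March 21, 2018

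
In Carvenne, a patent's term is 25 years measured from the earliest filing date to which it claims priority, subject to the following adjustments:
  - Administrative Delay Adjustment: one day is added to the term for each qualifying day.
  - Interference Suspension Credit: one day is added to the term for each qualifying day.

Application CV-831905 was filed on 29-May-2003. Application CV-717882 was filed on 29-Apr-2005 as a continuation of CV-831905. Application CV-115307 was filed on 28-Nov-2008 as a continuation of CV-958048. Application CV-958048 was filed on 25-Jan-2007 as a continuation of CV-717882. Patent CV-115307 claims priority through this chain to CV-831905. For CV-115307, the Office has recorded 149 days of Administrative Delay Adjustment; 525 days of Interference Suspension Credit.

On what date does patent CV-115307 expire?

Earliest priority filing: 29 May 2003.
Base term: 29 May 2003 + 25 years → 29 May 2028.
Administrative Delay Adjustment: +149 days → 25 October 2028.
Interference Suspension Credit: +525 days → 3 April 2030.

April 3, 2030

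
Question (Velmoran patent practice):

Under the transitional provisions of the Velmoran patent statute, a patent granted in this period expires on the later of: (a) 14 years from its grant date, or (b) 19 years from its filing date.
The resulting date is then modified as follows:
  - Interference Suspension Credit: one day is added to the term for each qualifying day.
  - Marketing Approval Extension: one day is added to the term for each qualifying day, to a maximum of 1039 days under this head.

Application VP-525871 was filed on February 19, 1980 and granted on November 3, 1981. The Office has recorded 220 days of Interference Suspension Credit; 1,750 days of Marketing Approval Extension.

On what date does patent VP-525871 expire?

(a) grant + 14 years → 3 November 1995.
(b) filing + 19 years → 19 February 1999.
Later of the two: 19 February 1999.
Interference Suspension Credit: +220 days → 27 September 1999.
Marketing Approval Extension: 1750 days claimed exceeds the 1039-day cap, so +1039 days → 1 August 2002.

2002-08-01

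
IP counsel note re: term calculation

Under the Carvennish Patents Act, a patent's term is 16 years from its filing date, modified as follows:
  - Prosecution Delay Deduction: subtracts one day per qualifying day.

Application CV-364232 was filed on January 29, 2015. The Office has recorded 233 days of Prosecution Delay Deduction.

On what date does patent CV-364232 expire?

Base term: filing date + 16 years → 29 January 2031.
Prosecution Delay Deduction: −233 days → 10 June 2030.

2030-06-10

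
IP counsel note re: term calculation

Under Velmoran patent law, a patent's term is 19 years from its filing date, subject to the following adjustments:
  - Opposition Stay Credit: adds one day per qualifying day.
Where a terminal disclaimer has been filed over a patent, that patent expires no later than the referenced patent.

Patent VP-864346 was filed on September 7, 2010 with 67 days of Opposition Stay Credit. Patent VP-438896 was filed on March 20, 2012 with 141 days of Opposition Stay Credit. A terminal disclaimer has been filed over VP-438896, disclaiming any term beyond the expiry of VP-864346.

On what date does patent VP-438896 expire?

November 13, 2029

Natural term of VP-438896:
  Base: filing + 19 years → 20 March 2031.
  Opposition Stay Credit: +141 days → 8 August 2031.
Expiry of referenced patent VP-864346:
  Base: filing + 19 years → 7 September 2029.
  Opposition Stay Credit: +67 days → 13 November 2029.
Terminal disclaimer: VP-438896 expires on the earlier of 8 August 2031 and 13 November 2029.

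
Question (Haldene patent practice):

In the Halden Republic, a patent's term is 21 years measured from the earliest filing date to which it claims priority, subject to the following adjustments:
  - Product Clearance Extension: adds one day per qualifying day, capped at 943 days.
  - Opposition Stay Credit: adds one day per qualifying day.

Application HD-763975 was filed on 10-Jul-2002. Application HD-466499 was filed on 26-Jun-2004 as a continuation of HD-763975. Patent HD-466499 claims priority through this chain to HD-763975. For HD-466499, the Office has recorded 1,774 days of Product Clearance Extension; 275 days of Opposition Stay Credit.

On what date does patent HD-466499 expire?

November 9, 2026

Earliest priority filing: 10 July 2002.
Base term: 10 July 2002 + 21 years → 10 July 2023.
Product Clearance Extension: 1774 days claimed exceeds the 943-day cap, so +943 days → 7 February 2026.
Opposition Stay Credit: +275 days → 9 November 2026.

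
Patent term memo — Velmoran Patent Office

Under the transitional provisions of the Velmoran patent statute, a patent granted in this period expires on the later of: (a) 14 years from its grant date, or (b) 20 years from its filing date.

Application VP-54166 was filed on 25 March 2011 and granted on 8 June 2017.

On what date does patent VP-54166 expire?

2031-06-08

(a) grant + 14 years → 8 June 2031.
(b) filing + 20 years → 25 March 2031.
Later of the two: 8 June 2031.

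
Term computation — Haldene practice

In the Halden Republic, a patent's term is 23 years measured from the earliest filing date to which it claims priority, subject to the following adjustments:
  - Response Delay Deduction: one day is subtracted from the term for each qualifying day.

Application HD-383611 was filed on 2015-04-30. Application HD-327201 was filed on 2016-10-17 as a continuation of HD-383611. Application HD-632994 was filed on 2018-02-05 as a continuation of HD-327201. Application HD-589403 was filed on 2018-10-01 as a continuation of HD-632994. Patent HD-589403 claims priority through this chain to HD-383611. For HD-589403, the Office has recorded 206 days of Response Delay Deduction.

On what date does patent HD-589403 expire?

October 6, 2037

Earliest priority filing: 30 April 2015.
Base term: 30 April 2015 + 23 years → 30 April 2038.
Response Delay Deduction: −206 days → 6 October 2037.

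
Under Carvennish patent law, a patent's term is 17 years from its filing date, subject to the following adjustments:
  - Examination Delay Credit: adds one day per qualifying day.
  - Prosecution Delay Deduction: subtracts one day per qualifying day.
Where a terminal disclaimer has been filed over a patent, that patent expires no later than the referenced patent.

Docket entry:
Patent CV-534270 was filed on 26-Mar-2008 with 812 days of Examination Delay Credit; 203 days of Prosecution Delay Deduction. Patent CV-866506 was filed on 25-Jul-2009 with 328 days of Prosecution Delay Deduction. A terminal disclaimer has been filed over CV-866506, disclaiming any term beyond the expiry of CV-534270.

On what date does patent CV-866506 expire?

Natural term of CV-866506:
  Base: filing + 17 years → 25 July 2026.
  Prosecution Delay Deduction: −328 days → 31 August 2025.
Expiry of referenced patent CV-534270:
  Base: filing + 17 years → 26 March 2025.
  Examination Delay Credit: +812 days → 16 June 2027.
  Prosecution Delay Deduction: −203 days → 25 November 2026.
Terminal disclaimer: CV-866506 expires on the earlier of 31 August 2025 and 25 November 2026.

August 31, 2025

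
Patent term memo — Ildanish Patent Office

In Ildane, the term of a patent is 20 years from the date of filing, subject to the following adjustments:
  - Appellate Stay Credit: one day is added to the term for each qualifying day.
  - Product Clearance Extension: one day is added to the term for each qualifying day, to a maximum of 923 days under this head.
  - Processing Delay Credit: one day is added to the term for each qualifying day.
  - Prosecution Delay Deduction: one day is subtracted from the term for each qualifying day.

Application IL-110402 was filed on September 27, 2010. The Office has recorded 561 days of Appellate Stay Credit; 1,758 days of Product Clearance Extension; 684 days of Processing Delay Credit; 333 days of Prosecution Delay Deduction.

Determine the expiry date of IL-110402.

October 6, 2035

Base term: filing date + 20 years → 27 September 2030.
Appellate Stay Credit: +561 days → 10 April 2032.
Product Clearance Extension: 1758 days claimed exceeds the 923-day cap, so +923 days → 20 October 2034.
Processing Delay Credit: +684 days → 3 September 2036.
Prosecution Delay Deduction: −333 days → 6 October 2035.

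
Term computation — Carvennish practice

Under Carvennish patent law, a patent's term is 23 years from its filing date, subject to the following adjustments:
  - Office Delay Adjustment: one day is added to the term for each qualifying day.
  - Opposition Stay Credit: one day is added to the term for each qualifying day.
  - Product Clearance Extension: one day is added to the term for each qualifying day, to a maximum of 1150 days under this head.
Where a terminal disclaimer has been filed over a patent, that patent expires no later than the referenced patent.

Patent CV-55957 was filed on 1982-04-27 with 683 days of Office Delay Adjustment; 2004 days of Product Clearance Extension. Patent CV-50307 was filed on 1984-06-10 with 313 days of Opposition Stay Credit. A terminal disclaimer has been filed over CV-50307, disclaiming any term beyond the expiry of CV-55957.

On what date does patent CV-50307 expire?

2008-04-18

Natural term of CV-50307:
  Base: filing + 23 years → 10 June 2007.
  Opposition Stay Credit: +313 days → 18 April 2008.
Expiry of referenced patent CV-55957:
  Base: filing + 23 years → 27 April 2005.
  Office Delay Adjustment: +683 days → 11 March 2007.
  Product Clearance Extension: 2004 days claimed exceeds the 1150-day cap, so +1150 days → 4 May 2010.
Terminal disclaimer: CV-50307 expires on the earlier of 18 April 2008 and 4 May 2010.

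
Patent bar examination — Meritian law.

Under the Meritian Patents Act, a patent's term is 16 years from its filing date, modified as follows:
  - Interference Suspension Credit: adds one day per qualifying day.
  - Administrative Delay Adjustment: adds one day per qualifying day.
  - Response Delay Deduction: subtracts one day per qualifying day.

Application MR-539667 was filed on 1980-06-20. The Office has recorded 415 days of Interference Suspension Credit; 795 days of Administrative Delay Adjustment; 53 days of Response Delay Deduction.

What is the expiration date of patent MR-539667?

Base term: filing date + 16 years → 20 June 1996.
Interference Suspension Credit: +415 days → 9 August 1997.
Administrative Delay Adjustment: +795 days → 13 October 1999.
Response Delay Deduction: −53 days → 21 August 1999.

1999-08-21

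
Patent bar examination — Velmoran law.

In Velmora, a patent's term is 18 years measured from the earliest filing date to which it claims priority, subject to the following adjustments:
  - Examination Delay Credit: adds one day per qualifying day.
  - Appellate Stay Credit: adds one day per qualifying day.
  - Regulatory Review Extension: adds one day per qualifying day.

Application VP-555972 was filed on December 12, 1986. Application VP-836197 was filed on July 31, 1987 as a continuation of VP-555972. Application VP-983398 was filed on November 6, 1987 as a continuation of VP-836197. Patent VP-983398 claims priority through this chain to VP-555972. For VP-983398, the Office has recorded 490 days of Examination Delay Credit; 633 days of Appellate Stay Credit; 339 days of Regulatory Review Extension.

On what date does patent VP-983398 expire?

December 13, 2008

Earliest priority filing: 12 December 1986.
Base term: 12 December 1986 + 18 years → 12 December 2004.
Examination Delay Credit: +490 days → 16 April 2006.
Appellate Stay Credit: +633 days → 9 January 2008.
Regulatory Review Extension: +339 days → 13 December 2008.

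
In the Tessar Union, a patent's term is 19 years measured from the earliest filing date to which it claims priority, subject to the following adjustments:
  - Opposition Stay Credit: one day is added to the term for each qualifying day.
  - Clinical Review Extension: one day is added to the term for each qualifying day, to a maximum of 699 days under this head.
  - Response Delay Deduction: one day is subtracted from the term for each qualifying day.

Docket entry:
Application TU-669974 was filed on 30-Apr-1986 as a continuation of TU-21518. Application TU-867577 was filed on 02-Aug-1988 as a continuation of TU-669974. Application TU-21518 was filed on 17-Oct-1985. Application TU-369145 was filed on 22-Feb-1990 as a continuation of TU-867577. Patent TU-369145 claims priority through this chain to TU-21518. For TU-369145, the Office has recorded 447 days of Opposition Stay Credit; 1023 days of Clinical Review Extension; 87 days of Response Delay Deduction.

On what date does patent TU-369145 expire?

Earliest priority filing: 17 October 1985.
Base term: 17 October 1985 + 19 years → 17 October 2004.
Opposition Stay Credit: +447 days → 7 January 2006.
Clinical Review Extension: 1023 days claimed exceeds the 699-day cap, so +699 days → 7 December 2007.
Response Delay Deduction: −87 days → 11 September 2007.

2007-09-11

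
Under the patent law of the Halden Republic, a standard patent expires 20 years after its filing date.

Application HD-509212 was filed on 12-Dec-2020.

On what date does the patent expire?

Filing date + 20 years → 12 December 2040.

2040-12-12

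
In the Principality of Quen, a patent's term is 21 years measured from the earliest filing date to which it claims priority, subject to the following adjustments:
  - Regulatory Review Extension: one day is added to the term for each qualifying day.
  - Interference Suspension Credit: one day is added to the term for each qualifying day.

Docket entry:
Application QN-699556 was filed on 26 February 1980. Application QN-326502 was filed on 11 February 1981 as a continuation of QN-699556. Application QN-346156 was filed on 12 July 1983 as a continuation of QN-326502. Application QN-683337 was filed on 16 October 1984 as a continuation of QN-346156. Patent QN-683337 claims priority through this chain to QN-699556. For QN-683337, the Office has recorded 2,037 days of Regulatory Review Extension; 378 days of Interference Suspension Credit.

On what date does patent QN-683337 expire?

2007-10-08

Earliest priority filing: 26 February 1980.
Base term: 26 February 1980 + 21 years → 26 February 2001.
Regulatory Review Extension: +2037 days → 25 September 2006.
Interference Suspension Credit: +378 days → 8 October 2007.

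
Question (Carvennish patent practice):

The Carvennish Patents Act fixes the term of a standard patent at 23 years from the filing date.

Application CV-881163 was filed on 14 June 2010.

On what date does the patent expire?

2033-06-14

Filing date + 23 years → 14 June 2033.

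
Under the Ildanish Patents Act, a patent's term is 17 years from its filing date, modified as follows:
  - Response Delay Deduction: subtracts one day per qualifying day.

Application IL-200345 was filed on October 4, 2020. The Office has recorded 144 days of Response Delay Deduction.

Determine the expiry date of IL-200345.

Base term: filing date + 17 years → 4 October 2037.
Response Delay Deduction: −144 days → 13 May 2037.

May 13, 2037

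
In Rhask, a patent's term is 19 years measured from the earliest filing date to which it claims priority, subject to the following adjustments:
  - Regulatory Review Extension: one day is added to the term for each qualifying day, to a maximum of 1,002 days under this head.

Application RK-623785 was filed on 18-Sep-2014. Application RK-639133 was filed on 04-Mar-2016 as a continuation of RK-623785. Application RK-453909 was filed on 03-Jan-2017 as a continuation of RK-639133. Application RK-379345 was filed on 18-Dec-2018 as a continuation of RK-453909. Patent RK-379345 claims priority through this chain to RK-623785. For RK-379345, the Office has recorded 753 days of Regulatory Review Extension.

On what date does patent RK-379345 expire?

2035-10-11

Earliest priority filing: 18 September 2014.
Base term: 18 September 2014 + 19 years → 18 September 2033.
Regulatory Review Extension: 753 days (within the 1002-day cap) → +753 days → 11 October 2035.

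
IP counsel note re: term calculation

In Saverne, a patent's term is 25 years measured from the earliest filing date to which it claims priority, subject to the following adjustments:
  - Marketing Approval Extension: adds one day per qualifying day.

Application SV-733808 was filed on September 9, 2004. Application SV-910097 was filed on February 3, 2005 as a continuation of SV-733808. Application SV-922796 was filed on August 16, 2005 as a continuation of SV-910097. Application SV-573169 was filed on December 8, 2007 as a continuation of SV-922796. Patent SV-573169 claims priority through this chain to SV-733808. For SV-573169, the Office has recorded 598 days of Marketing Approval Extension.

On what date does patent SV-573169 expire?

2031-04-30

Earliest priority filing: 9 September 2004.
Base term: 9 September 2004 + 25 years → 9 September 2029.
Marketing Approval Extension: +598 days → 30 April 2031.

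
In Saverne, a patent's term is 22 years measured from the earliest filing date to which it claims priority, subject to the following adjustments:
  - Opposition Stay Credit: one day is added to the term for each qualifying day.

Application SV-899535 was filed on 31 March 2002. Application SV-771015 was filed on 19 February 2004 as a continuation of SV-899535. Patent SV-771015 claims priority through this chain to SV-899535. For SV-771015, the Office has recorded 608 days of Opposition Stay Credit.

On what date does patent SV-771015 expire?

2025-11-29

Earliest priority filing: 31 March 2002.
Base term: 31 March 2002 + 22 years → 31 March 2024.
Opposition Stay Credit: +608 days → 29 November 2025.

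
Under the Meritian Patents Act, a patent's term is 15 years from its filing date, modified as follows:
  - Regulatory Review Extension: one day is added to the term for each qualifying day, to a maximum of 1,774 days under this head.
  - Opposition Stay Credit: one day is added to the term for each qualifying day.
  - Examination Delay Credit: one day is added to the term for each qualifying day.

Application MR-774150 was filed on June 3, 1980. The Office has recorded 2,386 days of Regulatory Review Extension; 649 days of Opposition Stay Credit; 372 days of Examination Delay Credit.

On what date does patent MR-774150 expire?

Base term: filing date + 15 years → 3 June 1995.
Regulatory Review Extension: 2386 days claimed exceeds the 1774-day cap, so +1774 days → 11 April 2000.
Opposition Stay Credit: +649 days → 20 January 2002.
Examination Delay Credit: +372 days → 27 January 2003.

January 27, 2003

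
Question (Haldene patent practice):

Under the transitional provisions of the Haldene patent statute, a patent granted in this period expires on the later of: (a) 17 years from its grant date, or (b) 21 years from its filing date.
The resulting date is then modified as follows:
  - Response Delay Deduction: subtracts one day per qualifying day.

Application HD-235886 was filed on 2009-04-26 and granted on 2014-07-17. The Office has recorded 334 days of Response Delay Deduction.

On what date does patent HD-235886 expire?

(a) grant + 17 years → 17 July 2031.
(b) filing + 21 years → 26 April 2030.
Later of the two: 17 July 2031.
Response Delay Deduction: −334 days → 17 August 2030.

2030-08-17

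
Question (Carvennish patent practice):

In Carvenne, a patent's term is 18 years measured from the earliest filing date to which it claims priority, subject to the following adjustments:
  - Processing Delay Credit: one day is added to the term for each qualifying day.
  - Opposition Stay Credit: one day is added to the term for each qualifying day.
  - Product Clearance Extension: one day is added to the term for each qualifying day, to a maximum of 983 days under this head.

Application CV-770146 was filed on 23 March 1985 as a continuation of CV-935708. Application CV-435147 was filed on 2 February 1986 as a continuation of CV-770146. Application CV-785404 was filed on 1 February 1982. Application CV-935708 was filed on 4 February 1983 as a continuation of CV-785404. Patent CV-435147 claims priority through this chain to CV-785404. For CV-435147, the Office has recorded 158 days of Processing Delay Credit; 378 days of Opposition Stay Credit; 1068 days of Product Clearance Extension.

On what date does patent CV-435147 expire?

2004-03-30

Earliest priority filing: 1 February 1982.
Base term: 1 February 1982 + 18 years → 1 February 2000.
Processing Delay Credit: +158 days → 8 July 2000.
Opposition Stay Credit: +378 days → 21 July 2001.
Product Clearance Extension: 1068 days claimed exceeds the 983-day cap, so +983 days → 30 March 2004.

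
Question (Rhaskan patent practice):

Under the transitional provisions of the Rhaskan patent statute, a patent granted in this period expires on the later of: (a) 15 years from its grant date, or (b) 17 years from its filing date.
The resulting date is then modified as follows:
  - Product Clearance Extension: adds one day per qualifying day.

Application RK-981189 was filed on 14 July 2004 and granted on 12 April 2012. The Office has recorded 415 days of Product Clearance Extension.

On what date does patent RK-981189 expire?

(a) grant + 15 years → 12 April 2027.
(b) filing + 17 years → 14 July 2021.
Later of the two: 12 April 2027.
Product Clearance Extension: +415 days → 31 May 2028.

May 31, 2028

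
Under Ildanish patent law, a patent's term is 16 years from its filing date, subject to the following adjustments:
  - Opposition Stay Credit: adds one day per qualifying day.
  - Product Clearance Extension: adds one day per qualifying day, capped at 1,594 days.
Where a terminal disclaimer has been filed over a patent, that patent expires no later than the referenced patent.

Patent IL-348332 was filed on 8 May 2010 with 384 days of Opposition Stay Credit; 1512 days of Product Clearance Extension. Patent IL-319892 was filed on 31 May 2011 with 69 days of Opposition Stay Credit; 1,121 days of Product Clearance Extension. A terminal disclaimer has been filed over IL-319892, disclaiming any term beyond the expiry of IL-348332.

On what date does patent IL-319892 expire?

2030-09-02

Natural term of IL-319892:
  Base: filing + 16 years → 31 May 2027.
  Opposition Stay Credit: +69 days → 8 August 2027.
  Product Clearance Extension: 1121 days (within the 1594-day cap) → +1121 days → 2 September 2030.
Expiry of referenced patent IL-348332:
  Base: filing + 16 years → 8 May 2026.
  Opposition Stay Credit: +384 days → 27 May 2027.
  Product Clearance Extension: 1512 days (within the 1594-day cap) → +1512 days → 17 July 2031.
Terminal disclaimer: IL-319892 expires on the earlier of 2 September 2030 and 17 July 2031.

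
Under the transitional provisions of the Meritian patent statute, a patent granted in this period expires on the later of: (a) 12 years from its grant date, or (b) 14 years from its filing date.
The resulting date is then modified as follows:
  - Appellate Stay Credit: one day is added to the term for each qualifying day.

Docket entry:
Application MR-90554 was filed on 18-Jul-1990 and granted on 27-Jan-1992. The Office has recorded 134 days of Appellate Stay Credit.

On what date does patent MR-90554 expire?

November 29, 2004

(a) grant + 12 years → 27 January 2004.
(b) filing + 14 years → 18 July 2004.
Later of the two: 18 July 2004.
Appellate Stay Credit: +134 days → 29 November 2004.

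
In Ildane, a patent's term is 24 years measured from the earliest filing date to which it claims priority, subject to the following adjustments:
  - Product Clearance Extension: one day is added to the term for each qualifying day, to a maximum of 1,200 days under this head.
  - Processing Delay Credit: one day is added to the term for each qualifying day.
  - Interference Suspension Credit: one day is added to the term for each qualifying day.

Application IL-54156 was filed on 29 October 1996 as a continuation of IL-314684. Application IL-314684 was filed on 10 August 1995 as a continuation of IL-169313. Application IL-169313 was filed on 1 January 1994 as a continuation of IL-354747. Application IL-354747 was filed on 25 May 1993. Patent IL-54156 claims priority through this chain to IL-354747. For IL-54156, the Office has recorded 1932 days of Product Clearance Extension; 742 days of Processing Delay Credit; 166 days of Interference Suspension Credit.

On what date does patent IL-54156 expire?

2023-03-03

Earliest priority filing: 25 May 1993.
Base term: 25 May 1993 + 24 years → 25 May 2017.
Product Clearance Extension: 1932 days claimed exceeds the 1200-day cap, so +1200 days → 6 September 2020.
Processing Delay Credit: +742 days → 18 September 2022.
Interference Suspension Credit: +166 days → 3 March 2023.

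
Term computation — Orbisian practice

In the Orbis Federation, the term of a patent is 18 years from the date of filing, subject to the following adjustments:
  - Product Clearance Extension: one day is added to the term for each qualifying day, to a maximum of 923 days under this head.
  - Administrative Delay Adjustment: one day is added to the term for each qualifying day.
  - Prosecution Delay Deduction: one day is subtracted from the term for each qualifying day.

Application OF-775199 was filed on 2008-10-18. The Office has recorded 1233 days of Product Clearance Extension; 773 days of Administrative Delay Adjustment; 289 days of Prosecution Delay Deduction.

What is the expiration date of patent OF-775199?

August 25, 2030

Base term: filing date + 18 years → 18 October 2026.
Product Clearance Extension: 1233 days claimed exceeds the 923-day cap, so +923 days → 28 April 2029.
Administrative Delay Adjustment: +773 days → 10 June 2031.
Prosecution Delay Deduction: −289 days → 25 August 2030.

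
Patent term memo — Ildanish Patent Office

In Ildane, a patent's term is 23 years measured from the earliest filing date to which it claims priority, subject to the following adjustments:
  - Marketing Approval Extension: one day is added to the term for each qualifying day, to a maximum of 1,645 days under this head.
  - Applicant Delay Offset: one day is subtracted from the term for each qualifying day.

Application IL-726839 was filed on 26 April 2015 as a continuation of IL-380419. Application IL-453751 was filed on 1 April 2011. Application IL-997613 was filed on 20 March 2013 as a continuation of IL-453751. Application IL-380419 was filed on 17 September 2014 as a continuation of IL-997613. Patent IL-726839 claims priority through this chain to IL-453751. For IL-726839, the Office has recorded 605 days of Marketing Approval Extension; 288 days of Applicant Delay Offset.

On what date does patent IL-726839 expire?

2035-02-12

Earliest priority filing: 1 April 2011.
Base term: 1 April 2011 + 23 years → 1 April 2034.
Marketing Approval Extension: 605 days (within the 1645-day cap) → +605 days → 27 November 2035.
Applicant Delay Offset: −288 days → 12 February 2035.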